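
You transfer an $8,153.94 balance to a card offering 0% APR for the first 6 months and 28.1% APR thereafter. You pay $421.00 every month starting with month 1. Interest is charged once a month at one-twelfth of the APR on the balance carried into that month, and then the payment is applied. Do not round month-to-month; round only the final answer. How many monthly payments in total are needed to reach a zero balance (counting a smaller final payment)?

Promo months 1–6 at r₀ = 0%/12 = 0; months 7+ at r₁ = 28.1%/12 = 0.0234167.
After month 6 (no interest yet): B = $8,153.94 − 6·$421.00 = $5,627.94.
Then at r₁ with $421.00/mo: n₂ = −ln(1 − r₁·B/P)/ln(1+r₁) ≈ 16.22 → 17 more payments.

23 payments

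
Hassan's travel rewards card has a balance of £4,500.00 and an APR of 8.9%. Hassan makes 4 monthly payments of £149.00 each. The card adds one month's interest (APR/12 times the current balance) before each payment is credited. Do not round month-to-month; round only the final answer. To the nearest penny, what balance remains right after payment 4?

Monthly rate r = 8.9%/12 = 0.741667% = 0.00741667.
Each month: B ← B·(1+r) − £149.00.
Month 1: interest £33.38; balance after payment £4,384.38.
Month 2: interest £32.52; balance after payment £4,267.89.
Month 3: interest £31.65; balance after payment £4,150.55.
Month 4: interest £30.78; balance after payment £4,032.33.

£4,032.33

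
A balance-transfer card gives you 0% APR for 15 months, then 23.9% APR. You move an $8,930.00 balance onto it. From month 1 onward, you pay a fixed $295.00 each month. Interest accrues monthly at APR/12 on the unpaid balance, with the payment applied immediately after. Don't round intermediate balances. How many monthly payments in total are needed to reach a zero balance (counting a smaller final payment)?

34 payments

Promo months 1–15 at r₀ = 0%/12 = 0; months 16+ at r₁ = 23.9%/12 = 0.0199167.
After month 15 (no interest yet): B = $8,930.00 − 15·$295.00 = $4,505.00.
Then at r₁ with $295.00/mo: n₂ = −ln(1 − r₁·B/P)/ln(1+r₁) ≈ 18.39 → 19 more payments.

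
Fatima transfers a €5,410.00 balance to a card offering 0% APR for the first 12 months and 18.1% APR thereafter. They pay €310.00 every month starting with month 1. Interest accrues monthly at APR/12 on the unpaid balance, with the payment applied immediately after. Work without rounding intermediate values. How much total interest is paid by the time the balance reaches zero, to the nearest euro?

€87

Promo months 1–12 at r₀ = 0%/12 = 0; months 13+ at r₁ = 18.1%/12 = 0.0150833.
After month 12 (no interest yet): B = €5,410.00 − 12·€310.00 = €1,690.00.
Then at r₁ with €310.00/mo: n₂ = −ln(1 − r₁·B/P)/ln(1+r₁) ≈ 5.73 → 6 more payments.
Total paid = 17·€310.00 + €227.27 = €5,497.27; interest = €5,497.27 − €5,410.00 = €87.27.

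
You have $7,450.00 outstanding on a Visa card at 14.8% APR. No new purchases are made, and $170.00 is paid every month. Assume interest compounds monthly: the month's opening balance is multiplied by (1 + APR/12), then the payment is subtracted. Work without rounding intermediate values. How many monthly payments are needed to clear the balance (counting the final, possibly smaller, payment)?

Monthly rate r = 14.8%/12 = 1.23333% = 0.0123333.
Recurrence: B ← B·(1+r) − $170.00.
Month 1: interest $91.88; balance after payment $7,371.88.
Month 2: interest $90.92; balance after payment $7,292.80.
Closed form: n = −ln(1 − rB₀/P)/ln(1+r) = −ln(0.45951)/ln(1.01233) ≈ 63.436, so the balance reaches zero during payment 64.

64 payments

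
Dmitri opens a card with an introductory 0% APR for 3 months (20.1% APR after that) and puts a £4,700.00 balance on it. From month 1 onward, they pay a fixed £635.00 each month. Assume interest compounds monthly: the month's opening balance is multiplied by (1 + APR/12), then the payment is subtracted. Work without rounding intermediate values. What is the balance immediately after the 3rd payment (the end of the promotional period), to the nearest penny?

£2,795.00

Promo months 1–3 at r₀ = 0%/12 = 0; months 4+ at r₁ = 20.1%/12 = 0.01675.
After month 3 (no interest yet): B = £4,700.00 − 3·£635.00 = £2,795.00.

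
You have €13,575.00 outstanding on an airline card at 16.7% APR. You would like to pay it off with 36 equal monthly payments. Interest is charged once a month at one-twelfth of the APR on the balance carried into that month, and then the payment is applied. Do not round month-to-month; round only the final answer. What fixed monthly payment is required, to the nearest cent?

Monthly rate r = 16.7%/12 = 1.39167% = 0.0139167.
Level-payment amortization: P = B₀·r / (1 − (1+r)^(−n)) = 13575.00·0.0139167 / (1 − 1.01392^(−36)).
Denominator 1 − (1+r)^(−36) = 0.391979016.
P = 188.919 / 0.391979016 ≈ 481.96.

€481.96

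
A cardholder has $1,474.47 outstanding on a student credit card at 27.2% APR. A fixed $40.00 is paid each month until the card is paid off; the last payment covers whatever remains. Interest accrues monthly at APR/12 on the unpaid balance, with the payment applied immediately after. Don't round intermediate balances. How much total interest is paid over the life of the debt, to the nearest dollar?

$1,747

Monthly rate r = 27.2%/12 = 2.26667% = 0.0226667.
Payoff takes n = ⌈−ln(1 − rB₀/P)/ln(1+r)⌉ = ⌈80.534⌉ = 81 payments; the last is $21.45.
Total paid = 80·$40.00 + $21.45 = $3,221.45.
Total interest = total paid − principal = $3,221.45 − $1,474.47 = $1,746.98.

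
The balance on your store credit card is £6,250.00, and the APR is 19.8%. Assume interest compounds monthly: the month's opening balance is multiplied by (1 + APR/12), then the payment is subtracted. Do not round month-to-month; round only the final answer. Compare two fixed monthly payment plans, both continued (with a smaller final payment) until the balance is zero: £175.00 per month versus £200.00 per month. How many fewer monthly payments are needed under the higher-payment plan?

10 fewer payments

Monthly rate r = 19.8%/12 = 1.65% = 0.0165.
At £175.00/mo: n = ⌈−ln(1 − rB₀/P)/ln(1+r)⌉ = 55 payments (last £65.87); total interest = total paid − £6,250.00 = £3,265.87.
At £200.00/mo: 45 payments (last £59.25); total interest £2,609.25.
Payments saved = 55 − 45 = 10.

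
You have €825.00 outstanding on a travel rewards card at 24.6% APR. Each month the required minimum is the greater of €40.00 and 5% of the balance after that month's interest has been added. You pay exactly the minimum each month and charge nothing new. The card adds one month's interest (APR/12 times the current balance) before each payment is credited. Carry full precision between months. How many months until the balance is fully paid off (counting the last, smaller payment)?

Monthly rate r = 24.6%/12 = 2.05% = 0.0205.
While 5% of the post-interest balance exceeds €40.00, each month B ← (B·(1+r))·(1 − 0.05), i.e. B shrinks by the factor (1+r)·0.95 = 0.96947.
This holds for months 1–2. Entering month 3 the balance is €775.40; 5% of the post-interest balance is now below €40.00, so the flat €40.00 minimum applies from here.
From month 3 a fixed €40.00 at rate r clears €775.40 in 25 more payments. Total: 2 + 25 = 27 months.

27 months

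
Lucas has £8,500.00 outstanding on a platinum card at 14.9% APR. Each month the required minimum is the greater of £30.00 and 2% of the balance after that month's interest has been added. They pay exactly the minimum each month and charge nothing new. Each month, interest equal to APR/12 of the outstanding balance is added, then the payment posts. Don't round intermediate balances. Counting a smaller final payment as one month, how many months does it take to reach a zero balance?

300 months

Monthly rate r = 14.9%/12 = 1.24167% = 0.0124167.
While 2% of the post-interest balance exceeds £30.00, each month B ← (B·(1+r))·(1 − 0.02), i.e. B shrinks by the factor (1+r)·0.98 = 0.99217.
This holds for months 1–223. Entering month 224 the balance is £1,472.16; 2% of the post-interest balance is now below £30.00, so the flat £30.00 minimum applies from here.
From month 224 a fixed £30.00 at rate r clears £1,472.16 in 77 more payments. Total: 223 + 77 = 300 months.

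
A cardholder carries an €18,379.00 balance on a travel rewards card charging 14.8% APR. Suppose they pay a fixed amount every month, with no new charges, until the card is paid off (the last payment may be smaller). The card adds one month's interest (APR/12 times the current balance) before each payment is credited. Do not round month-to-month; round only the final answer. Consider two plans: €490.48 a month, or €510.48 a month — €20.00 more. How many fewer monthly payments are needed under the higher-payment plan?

Monthly rate r = 14.8%/12 = 1.23333% = 0.0123333.
At €490.48/mo: n = ⌈−ln(1 − rB₀/P)/ln(1+r)⌉ = 51 payments (last €291.90); total interest = total paid − €18,379.00 = €6,436.90.
At €510.48/mo: 48 payments (last €455.92); total interest €6,069.48.
Payments saved = 51 − 48 = 3.

3 fewer payments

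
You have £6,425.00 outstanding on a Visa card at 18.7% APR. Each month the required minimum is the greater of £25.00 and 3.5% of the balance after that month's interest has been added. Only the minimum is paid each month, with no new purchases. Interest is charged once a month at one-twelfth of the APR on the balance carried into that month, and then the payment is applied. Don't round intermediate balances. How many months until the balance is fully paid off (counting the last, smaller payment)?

148 months

Monthly rate r = 18.7%/12 = 1.55833% = 0.0155833.
While 3.5% of the post-interest balance exceeds £25.00, each month B ← (B·(1+r))·(1 − 0.035), i.e. B shrinks by the factor (1+r)·0.965 = 0.98004.
This holds for months 1–110. Entering month 111 the balance is £699.18; 3.5% of the post-interest balance is now below £25.00, so the flat £25.00 minimum applies from here.
From month 111 a fixed £25.00 at rate r clears £699.18 in 38 more payments. Total: 110 + 38 = 148 months.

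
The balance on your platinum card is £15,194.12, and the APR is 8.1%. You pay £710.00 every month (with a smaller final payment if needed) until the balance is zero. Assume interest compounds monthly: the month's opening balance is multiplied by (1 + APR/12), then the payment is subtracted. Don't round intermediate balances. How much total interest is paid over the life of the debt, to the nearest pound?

Monthly rate r = 8.1%/12 = 0.675% = 0.00675.
Payoff takes n = ⌈−ln(1 − rB₀/P)/ln(1+r)⌉ = ⌈23.191⌉ = 24 payments; the last is £135.85.
Total paid = 23·£710.00 + £135.85 = £16,465.85.
Total interest = total paid − principal = £16,465.85 − £15,194.12 = £1,271.73.

£1,272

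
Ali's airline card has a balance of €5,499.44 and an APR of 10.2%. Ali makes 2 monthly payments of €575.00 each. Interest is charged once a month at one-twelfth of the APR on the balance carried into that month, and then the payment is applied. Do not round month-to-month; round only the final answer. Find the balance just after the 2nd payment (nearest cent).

Monthly rate r = 10.2%/12 = 0.85% = 0.0085.
Each month: B ← B·(1+r) − €575.00.
Month 1: interest €46.75; balance after payment €4,971.19.
Month 2: interest €42.26; balance after payment €4,438.44.

€4,438.44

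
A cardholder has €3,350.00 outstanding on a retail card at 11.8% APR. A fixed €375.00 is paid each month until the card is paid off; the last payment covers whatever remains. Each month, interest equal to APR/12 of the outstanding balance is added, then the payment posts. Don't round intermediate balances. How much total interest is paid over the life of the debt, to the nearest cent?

Monthly rate r = 11.8%/12 = 0.983333% = 0.00983333.
Payoff takes n = ⌈−ln(1 − rB₀/P)/ln(1+r)⌉ = ⌈9.396⌉ = 10 payments; the last is €149.02.
Total paid = 9·€375.00 + €149.02 = €3,524.02.
Total interest = total paid − principal = €3,524.02 − €3,350.00 = €174.02.

€174.02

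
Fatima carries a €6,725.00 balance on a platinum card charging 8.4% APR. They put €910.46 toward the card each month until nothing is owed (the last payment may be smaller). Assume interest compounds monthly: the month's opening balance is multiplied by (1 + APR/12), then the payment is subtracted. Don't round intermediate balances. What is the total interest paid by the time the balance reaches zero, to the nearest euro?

Monthly rate r = 8.4%/12 = 0.7% = 0.007.
Payoff takes n = ⌈−ln(1 − rB₀/P)/ln(1+r)⌉ = ⌈7.611⌉ = 8 payments; the last is €556.77.
Total paid = 7·€910.46 + €556.77 = €6,929.99.
Total interest = total paid − principal = €6,929.99 − €6,725.00 = €204.99.

€205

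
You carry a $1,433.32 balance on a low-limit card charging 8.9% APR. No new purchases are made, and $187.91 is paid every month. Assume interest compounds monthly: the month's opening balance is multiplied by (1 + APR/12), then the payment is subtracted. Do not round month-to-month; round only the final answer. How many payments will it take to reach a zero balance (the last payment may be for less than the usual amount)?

Monthly rate r = 8.9%/12 = 0.741667% = 0.00741667.
Recurrence: B ← B·(1+r) − $187.91.
Month 1: interest $10.63; balance after payment $1,256.04.
Month 2: interest $9.32; balance after payment $1,077.45.
Closed form: n = −ln(1 − rB₀/P)/ln(1+r) = −ln(0.94343)/ln(1.00742) ≈ 7.881, so the balance reaches zero during payment 8.

8 payments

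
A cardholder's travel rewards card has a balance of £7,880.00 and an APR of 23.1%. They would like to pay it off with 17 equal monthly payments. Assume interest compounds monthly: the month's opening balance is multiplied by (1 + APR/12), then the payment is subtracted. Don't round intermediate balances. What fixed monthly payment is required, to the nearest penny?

£547.91

Monthly rate r = 23.1%/12 = 1.925% = 0.01925.
Level-payment amortization: P = B₀·r / (1 − (1+r)^(−n)) = 7880.00·0.01925 / (1 − 1.01925^(−17)).
Denominator 1 − (1+r)^(−17) = 0.276851053.
P = 151.69 / 0.276851053 ≈ 547.91.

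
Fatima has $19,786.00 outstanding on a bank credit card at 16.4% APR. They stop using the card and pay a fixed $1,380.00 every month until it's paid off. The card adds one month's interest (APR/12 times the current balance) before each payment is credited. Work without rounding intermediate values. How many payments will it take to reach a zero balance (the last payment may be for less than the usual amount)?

Monthly rate r = 16.4%/12 = 1.36667% = 0.0136667.
Recurrence: B ← B·(1+r) − $1,380.00.
Month 1: interest $270.41; balance after payment $18,676.41.
Month 2: interest $255.24; balance after payment $17,551.65.
Closed form: n = −ln(1 − rB₀/P)/ln(1+r) = −ln(0.80405)/ln(1.01367) ≈ 16.067, so the balance reaches zero during payment 17.

17 payments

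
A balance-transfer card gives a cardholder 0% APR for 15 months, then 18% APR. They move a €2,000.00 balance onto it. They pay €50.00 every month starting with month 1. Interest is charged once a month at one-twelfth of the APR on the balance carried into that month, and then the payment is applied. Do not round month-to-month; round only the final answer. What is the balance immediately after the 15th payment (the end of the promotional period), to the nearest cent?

Promo months 1–15 at r₀ = 0%/12 = 0; months 16+ at r₁ = 18%/12 = 0.015.
After month 15 (no interest yet): B = €2,000.00 − 15·€50.00 = €1,250.00.

€1,250.00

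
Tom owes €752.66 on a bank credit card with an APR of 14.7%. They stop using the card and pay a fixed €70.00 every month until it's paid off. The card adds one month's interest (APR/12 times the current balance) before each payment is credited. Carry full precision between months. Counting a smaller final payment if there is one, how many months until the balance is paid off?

12 payments

Monthly rate r = 14.7%/12 = 1.225% = 0.01225.
Recurrence: B ← B·(1+r) − €70.00.
Month 1: interest €9.22; balance after payment €691.88.
Month 2: interest €8.48; balance after payment €630.36.
Closed form: n = −ln(1 − rB₀/P)/ln(1+r) = −ln(0.86828)/ln(1.01225) ≈ 11.600, so the balance reaches zero during payment 12.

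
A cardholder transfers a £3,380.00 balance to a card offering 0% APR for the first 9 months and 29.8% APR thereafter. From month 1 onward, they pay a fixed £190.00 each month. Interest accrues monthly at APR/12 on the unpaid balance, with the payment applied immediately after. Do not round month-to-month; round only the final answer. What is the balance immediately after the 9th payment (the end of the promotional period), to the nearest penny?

Promo months 1–9 at r₀ = 0%/12 = 0; months 10+ at r₁ = 29.8%/12 = 0.0248333.
After month 9 (no interest yet): B = £3,380.00 − 9·£190.00 = £1,670.00.

£1,670.00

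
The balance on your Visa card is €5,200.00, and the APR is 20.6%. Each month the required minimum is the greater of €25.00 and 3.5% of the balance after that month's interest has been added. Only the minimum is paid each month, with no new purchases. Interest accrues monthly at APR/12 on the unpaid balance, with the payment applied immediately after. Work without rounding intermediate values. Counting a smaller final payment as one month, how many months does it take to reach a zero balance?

147 months

Monthly rate r = 20.6%/12 = 1.71667% = 0.0171667.
While 3.5% of the post-interest balance exceeds €25.00, each month B ← (B·(1+r))·(1 − 0.035), i.e. B shrinks by the factor (1+r)·0.965 = 0.98157.
This holds for months 1–108. Entering month 109 the balance is €697.11; 3.5% of the post-interest balance is now below €25.00, so the flat €25.00 minimum applies from here.
From month 109 a fixed €25.00 at rate r clears €697.11 in 39 more payments. Total: 108 + 39 = 147 months.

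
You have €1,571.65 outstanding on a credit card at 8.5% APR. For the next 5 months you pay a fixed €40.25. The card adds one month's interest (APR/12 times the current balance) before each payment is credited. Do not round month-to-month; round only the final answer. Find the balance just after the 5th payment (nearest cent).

Monthly rate r = 8.5%/12 = 0.708333% = 0.00708333.
Each month: B ← B·(1+r) − €40.25.
Month 1: interest €11.13; balance after payment €1,542.53.
Month 2: interest €10.93; balance after payment €1,513.21.
Month 3: interest €10.72; balance after payment €1,483.68.
Month 4: interest €10.51; balance after payment €1,453.94.
Month 5: interest €10.30; balance after payment €1,423.99.

€1,423.99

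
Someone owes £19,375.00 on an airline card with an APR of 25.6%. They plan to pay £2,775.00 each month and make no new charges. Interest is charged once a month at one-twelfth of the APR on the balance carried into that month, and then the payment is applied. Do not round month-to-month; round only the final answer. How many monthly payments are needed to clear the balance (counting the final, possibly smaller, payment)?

8 payments

Monthly rate r = 25.6%/12 = 2.13333% = 0.0213333.
Recurrence: B ← B·(1+r) − £2,775.00.
Month 1: interest £413.33; balance after payment £17,013.33.
Month 2: interest £362.95; balance after payment £14,601.28.
Closed form: n = −ln(1 − rB₀/P)/ln(1+r) = −ln(0.85105)/ln(1.02133) ≈ 7.641, so the balance reaches zero during payment 8.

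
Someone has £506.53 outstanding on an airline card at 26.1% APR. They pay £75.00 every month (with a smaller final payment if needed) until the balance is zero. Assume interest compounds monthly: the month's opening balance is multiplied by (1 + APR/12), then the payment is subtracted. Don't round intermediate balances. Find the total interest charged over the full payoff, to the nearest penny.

Monthly rate r = 26.1%/12 = 2.175% = 0.02175.
Payoff takes n = ⌈−ln(1 − rB₀/P)/ln(1+r)⌉ = ⌈7.384⌉ = 8 payments; the last is £28.96.
Total paid = 7·£75.00 + £28.96 = £553.96.
Total interest = total paid − principal = £553.96 − £506.53 = £47.43.

£47.43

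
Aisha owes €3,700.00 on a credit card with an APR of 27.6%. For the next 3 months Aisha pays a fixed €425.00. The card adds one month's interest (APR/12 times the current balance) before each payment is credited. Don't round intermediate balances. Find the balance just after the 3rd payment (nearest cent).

Monthly rate r = 27.6%/12 = 2.3% = 0.023.
Each month: B ← B·(1+r) − €425.00.
Month 1: interest €85.10; balance after payment €3,360.10.
Month 2: interest €77.28; balance after payment €3,012.38.
Month 3: interest €69.28; balance after payment €2,656.67.

€2,656.67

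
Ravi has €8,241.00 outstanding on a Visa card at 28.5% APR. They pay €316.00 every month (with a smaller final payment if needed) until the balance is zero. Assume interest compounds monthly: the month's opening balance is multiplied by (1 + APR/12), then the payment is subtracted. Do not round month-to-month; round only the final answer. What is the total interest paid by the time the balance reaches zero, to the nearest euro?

Monthly rate r = 28.5%/12 = 2.375% = 0.02375.
Payoff takes n = ⌈−ln(1 − rB₀/P)/ln(1+r)⌉ = ⌈41.153⌉ = 42 payments; the last is €48.74.
Total paid = 41·€316.00 + €48.74 = €13,004.74.
Total interest = total paid − principal = €13,004.74 − €8,241.00 = €4,763.74.

€4,764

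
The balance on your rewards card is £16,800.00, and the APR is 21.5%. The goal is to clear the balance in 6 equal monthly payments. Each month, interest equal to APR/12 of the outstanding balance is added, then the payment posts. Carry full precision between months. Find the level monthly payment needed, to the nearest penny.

£2,978.18

Monthly rate r = 21.5%/12 = 1.79167% = 0.0179167.
Level-payment amortization: P = B₀·r / (1 − (1+r)^(−n)) = 16800.00·0.0179167 / (1 − 1.01792^(−6)).
Denominator 1 − (1+r)^(−6) = 0.101068398.
P = 301 / 0.101068398 ≈ 2978.18.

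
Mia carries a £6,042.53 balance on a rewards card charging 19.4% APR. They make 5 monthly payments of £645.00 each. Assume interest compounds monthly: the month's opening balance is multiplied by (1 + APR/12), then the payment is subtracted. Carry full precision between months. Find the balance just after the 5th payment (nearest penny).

£3,216.04

Monthly rate r = 19.4%/12 = 1.61667% = 0.0161667.
Each month: B ← B·(1+r) − £645.00.
Month 1: interest £97.69; balance after payment £5,495.22.
Month 2: interest £88.84; balance after payment £4,939.06.
Month 3: interest £79.85; balance after payment £4,373.91.
Month 4: interest £70.71; balance after payment £3,799.62.
Month 5: interest £61.43; balance after payment £3,216.04.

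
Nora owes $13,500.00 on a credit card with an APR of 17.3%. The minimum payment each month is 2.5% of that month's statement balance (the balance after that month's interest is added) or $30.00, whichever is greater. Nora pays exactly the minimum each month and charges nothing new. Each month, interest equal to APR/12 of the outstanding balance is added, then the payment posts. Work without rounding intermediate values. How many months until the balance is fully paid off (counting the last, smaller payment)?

280 months

Monthly rate r = 17.3%/12 = 1.44167% = 0.0144167.
While 2.5% of the post-interest balance exceeds $30.00, each month B ← (B·(1+r))·(1 − 0.025), i.e. B shrinks by the factor (1+r)·0.975 = 0.98906.
This holds for months 1–222. Entering month 223 the balance is $1,173.26; 2.5% of the post-interest balance is now below $30.00, so the flat $30.00 minimum applies from here.
From month 223 a fixed $30.00 at rate r clears $1,173.26 in 58 more payments. Total: 222 + 58 = 280 months.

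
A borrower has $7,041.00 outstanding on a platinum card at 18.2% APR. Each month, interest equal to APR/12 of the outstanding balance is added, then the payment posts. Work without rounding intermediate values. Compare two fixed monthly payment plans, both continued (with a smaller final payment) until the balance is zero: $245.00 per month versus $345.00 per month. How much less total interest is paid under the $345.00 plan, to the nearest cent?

Monthly rate r = 18.2%/12 = 1.51667% = 0.0151667.
At $245.00/mo: n = ⌈−ln(1 − rB₀/P)/ln(1+r)⌉ = 39 payments (last $7.65); total interest = total paid − $7,041.00 = $2,276.65.
At $345.00/mo: 25 payments (last $209.60); total interest $1,448.60.
Interest saved = $2,276.65 − $1,448.60 = $828.05.

$828.05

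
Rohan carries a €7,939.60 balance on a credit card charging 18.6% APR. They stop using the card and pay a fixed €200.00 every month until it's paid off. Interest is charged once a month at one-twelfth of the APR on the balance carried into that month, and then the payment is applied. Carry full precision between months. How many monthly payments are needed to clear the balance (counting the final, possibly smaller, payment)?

63 payments

Monthly rate r = 18.6%/12 = 1.55% = 0.0155.
Recurrence: B ← B·(1+r) − €200.00.
Month 1: interest €123.06; balance after payment €7,862.66.
Month 2: interest €121.87; balance after payment €7,784.54.
Closed form: n = −ln(1 − rB₀/P)/ln(1+r) = −ln(0.38468)/ln(1.0155) ≈ 62.111, so the balance reaches zero during payment 63.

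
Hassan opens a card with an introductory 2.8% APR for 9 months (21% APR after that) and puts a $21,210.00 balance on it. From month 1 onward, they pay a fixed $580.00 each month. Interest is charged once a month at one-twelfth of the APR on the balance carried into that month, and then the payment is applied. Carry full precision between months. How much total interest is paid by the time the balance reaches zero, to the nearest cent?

Promo months 1–9 at r₀ = 2.8%/12 = 0.00233333; months 10+ at r₁ = 21%/12 = 0.0175.
After month 9: iterate B ← B·(1+r₀) − $580.00 for 9 months → $16,390.60.
Then at r₁ with $580.00/mo: n₂ = −ln(1 − r₁·B/P)/ln(1+r₁) ≈ 39.33 → 40 more payments.
Total paid = 48·$580.00 + $191.59 = $28,031.59; interest = $28,031.59 − $21,210.00 = $6,821.59.

$6,821.59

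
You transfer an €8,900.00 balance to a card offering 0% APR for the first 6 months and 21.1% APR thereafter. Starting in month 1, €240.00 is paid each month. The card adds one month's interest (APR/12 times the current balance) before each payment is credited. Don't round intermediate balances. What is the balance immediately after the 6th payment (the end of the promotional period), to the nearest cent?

Promo months 1–6 at r₀ = 0%/12 = 0; months 7+ at r₁ = 21.1%/12 = 0.0175833.
After month 6 (no interest yet): B = €8,900.00 − 6·€240.00 = €7,460.00.

€7,460.00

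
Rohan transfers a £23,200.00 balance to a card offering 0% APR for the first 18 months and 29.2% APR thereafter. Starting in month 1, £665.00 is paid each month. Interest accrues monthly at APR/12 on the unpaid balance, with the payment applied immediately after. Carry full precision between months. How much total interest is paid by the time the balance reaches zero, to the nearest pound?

£3,408

Promo months 1–18 at r₀ = 0%/12 = 0; months 19+ at r₁ = 29.2%/12 = 0.0243333.
After month 18 (no interest yet): B = £23,200.00 − 18·£665.00 = £11,230.00.
Then at r₁ with £665.00/mo: n₂ = −ln(1 − r₁·B/P)/ln(1+r₁) ≈ 22.01 → 23 more payments.
Total paid = 40·£665.00 + £7.65 = £26,607.65; interest = £26,607.65 − £23,200.00 = £3,407.65.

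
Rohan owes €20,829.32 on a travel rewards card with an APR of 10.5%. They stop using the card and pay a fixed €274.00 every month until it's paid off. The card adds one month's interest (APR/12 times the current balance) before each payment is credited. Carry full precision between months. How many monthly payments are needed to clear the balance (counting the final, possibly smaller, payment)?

Monthly rate r = 10.5%/12 = 0.875% = 0.00875.
Recurrence: B ← B·(1+r) − €274.00.
Month 1: interest €182.26; balance after payment €20,737.58.
Month 2: interest €181.45; balance after payment €20,645.03.
Closed form: n = −ln(1 − rB₀/P)/ln(1+r) = −ln(0.33483)/ln(1.00875) ≈ 125.590, so the balance reaches zero during payment 126.

126 months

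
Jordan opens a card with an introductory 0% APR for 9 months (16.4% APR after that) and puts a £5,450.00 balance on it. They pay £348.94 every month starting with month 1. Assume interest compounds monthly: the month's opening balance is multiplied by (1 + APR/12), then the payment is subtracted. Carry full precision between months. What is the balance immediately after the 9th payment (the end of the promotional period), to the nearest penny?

£2,309.54

Promo months 1–9 at r₀ = 0%/12 = 0; months 10+ at r₁ = 16.4%/12 = 0.0136667.
After month 9 (no interest yet): B = £5,450.00 − 9·£348.94 = £2,309.54.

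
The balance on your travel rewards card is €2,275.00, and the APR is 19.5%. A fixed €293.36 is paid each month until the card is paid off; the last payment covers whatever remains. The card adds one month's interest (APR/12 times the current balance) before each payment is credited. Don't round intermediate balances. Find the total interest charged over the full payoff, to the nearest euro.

€177

Monthly rate r = 19.5%/12 = 1.625% = 0.01625.
Payoff takes n = ⌈−ln(1 − rB₀/P)/ln(1+r)⌉ = ⌈8.356⌉ = 9 payments; the last is €105.02.
Total paid = 8·€293.36 + €105.02 = €2,451.90.
Total interest = total paid − principal = €2,451.90 − €2,275.00 = €176.90.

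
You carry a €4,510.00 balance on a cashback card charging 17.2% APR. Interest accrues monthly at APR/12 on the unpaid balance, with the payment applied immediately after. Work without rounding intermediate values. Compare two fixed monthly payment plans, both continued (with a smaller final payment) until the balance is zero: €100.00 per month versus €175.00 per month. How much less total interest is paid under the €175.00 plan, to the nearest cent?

€1,635.63

Monthly rate r = 17.2%/12 = 1.43333% = 0.0143333.
At €100.00/mo: n = ⌈−ln(1 − rB₀/P)/ln(1+r)⌉ = 74 payments (last €5.50); total interest = total paid − €4,510.00 = €2,795.50.
At €175.00/mo: 33 payments (last €69.87); total interest €1,159.87.
Interest saved = €2,795.50 − €1,159.87 = €1,635.63.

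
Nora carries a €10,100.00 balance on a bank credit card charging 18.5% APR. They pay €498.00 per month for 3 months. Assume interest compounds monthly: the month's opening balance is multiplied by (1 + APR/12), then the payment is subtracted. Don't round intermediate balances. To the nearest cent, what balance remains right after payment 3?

Monthly rate r = 18.5%/12 = 1.54167% = 0.0154167.
Each month: B ← B·(1+r) − €498.00.
Month 1: interest €155.71; balance after payment €9,757.71.
Month 2: interest €150.43; balance after payment €9,410.14.
Month 3: interest €145.07; balance after payment €9,057.21.

€9,057.21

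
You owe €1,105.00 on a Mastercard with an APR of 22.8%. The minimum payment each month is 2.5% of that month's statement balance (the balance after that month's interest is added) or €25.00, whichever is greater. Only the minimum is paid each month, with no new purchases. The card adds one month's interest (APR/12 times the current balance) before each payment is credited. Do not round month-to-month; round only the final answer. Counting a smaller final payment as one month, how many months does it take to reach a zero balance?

92 months

Monthly rate r = 22.8%/12 = 1.9% = 0.019.
While 2.5% of the post-interest balance exceeds €25.00, each month B ← (B·(1+r))·(1 − 0.025), i.e. B shrinks by the factor (1+r)·0.975 = 0.99352.
This holds for months 1–19. Entering month 20 the balance is €976.70; 2.5% of the post-interest balance is now below €25.00, so the flat €25.00 minimum applies from here.
From month 20 a fixed €25.00 at rate r clears €976.70 in 73 more payments. Total: 19 + 73 = 92 months.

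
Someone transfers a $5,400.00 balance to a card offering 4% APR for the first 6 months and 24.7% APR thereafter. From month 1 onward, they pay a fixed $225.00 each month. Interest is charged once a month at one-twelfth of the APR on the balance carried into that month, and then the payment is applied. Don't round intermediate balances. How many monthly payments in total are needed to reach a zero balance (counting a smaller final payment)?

30 payments

Promo months 1–6 at r₀ = 4%/12 = 0.00333333; months 7+ at r₁ = 24.7%/12 = 0.0205833.
After month 6: iterate B ← B·(1+r₀) − $225.00 for 6 months → $4,147.60.
Then at r₁ with $225.00/mo: n₂ = −ln(1 − r₁·B/P)/ln(1+r₁) ≈ 23.42 → 24 more payments.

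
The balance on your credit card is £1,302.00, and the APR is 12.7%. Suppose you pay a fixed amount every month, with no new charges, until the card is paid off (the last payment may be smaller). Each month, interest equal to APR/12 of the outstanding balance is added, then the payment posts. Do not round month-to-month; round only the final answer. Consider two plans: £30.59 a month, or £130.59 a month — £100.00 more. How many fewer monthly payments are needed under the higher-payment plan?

46 fewer payments

Monthly rate r = 12.7%/12 = 1.05833% = 0.0105833.
At £30.59/mo: n = ⌈−ln(1 − rB₀/P)/ln(1+r)⌉ = 57 payments (last £26.51); total interest = total paid − £1,302.00 = £437.55.
At £130.59/mo: 11 payments (last £77.48); total interest £81.38.
Payments saved = 57 − 11 = 46.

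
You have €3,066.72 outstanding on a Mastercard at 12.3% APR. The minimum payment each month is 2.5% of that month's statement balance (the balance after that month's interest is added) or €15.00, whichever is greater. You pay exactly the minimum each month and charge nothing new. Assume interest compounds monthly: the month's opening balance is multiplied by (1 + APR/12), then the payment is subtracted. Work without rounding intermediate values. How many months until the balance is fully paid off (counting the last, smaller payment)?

160 months

Monthly rate r = 12.3%/12 = 1.025% = 0.01025.
While 2.5% of the post-interest balance exceeds €15.00, each month B ← (B·(1+r))·(1 − 0.025), i.e. B shrinks by the factor (1+r)·0.975 = 0.98499.
This holds for months 1–109. Entering month 110 the balance is €590.10; 2.5% of the post-interest balance is now below €15.00, so the flat €15.00 minimum applies from here.
From month 110 a fixed €15.00 at rate r clears €590.10 in 51 more payments. Total: 109 + 51 = 160 months.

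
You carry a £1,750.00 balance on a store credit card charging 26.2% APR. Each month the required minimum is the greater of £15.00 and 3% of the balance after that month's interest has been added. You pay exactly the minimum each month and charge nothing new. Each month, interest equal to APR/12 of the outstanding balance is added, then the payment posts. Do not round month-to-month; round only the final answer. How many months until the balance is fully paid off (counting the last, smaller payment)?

Monthly rate r = 26.2%/12 = 2.18333% = 0.0218333.
While 3% of the post-interest balance exceeds £15.00, each month B ← (B·(1+r))·(1 − 0.03), i.e. B shrinks by the factor (1+r)·0.97 = 0.99118.
This holds for months 1–144. Entering month 145 the balance is £488.54; 3% of the post-interest balance is now below £15.00, so the flat £15.00 minimum applies from here.
From month 145 a fixed £15.00 at rate r clears £488.54 in 58 more payments. Total: 144 + 58 = 202 months.

202 months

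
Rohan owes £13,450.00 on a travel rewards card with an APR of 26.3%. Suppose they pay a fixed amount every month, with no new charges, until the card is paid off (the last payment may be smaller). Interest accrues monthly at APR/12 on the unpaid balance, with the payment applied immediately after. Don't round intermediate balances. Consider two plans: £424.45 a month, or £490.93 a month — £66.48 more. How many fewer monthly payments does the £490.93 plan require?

Monthly rate r = 26.3%/12 = 2.19167% = 0.0219167.
At £424.45/mo: n = ⌈−ln(1 − rB₀/P)/ln(1+r)⌉ = 55 payments (last £296.17); total interest = total paid − £13,450.00 = £9,766.47.
At £490.93/mo: 43 payments (last £156.49); total interest £7,325.55.
Payments saved = 55 − 43 = 12.

12 fewer payments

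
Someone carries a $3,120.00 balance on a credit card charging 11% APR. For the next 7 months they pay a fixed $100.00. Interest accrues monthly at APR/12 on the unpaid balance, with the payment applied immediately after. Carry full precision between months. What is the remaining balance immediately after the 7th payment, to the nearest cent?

Monthly rate r = 11%/12 = 0.916667% = 0.00916667.
Each month: B ← B·(1+r) − $100.00.
Month 1: interest $28.60; balance after payment $3,048.60.
Month 2: interest $27.95; balance after payment $2,976.55.
Month 3: interest $27.29; balance after payment $2,903.83.
Month 4: interest $26.62; balance after payment $2,830.45.
Month 5: interest $25.95; balance after payment $2,756.39.
Month 6: interest $25.27; balance after payment $2,681.66.
Month 7: interest $24.58; balance after payment $2,606.24.

$2,606.24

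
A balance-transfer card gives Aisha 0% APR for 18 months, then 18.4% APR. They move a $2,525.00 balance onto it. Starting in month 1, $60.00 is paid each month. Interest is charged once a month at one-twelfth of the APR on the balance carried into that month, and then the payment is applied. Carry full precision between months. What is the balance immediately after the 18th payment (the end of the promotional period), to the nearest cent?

Promo months 1–18 at r₀ = 0%/12 = 0; months 19+ at r₁ = 18.4%/12 = 0.0153333.
After month 18 (no interest yet): B = $2,525.00 − 18·$60.00 = $1,445.00.

$1,445.00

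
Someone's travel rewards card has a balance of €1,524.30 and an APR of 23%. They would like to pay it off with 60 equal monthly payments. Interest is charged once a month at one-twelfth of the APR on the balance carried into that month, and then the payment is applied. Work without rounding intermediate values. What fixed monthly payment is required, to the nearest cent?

Monthly rate r = 23%/12 = 1.91667% = 0.0191667.
Level-payment amortization: P = B₀·r / (1 − (1+r)^(−n)) = 1524.30·0.0191667 / (1 − 1.01917^(−60)).
Denominator 1 − (1+r)^(−60) = 0.679898772.
P = 29.2157 / 0.679898772 ≈ 42.97.

€42.97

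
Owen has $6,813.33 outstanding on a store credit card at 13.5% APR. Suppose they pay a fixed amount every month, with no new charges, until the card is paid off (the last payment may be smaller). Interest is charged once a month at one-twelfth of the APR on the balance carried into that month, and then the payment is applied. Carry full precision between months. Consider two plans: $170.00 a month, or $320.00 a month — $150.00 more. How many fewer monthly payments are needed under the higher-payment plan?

Monthly rate r = 13.5%/12 = 1.125% = 0.01125.
At $170.00/mo: n = ⌈−ln(1 − rB₀/P)/ln(1+r)⌉ = 54 payments (last $99.33); total interest = total paid − $6,813.33 = $2,296.00.
At $320.00/mo: 25 payments (last $152.84); total interest $1,019.51.
Payments saved = 54 − 25 = 29.

29 fewer payments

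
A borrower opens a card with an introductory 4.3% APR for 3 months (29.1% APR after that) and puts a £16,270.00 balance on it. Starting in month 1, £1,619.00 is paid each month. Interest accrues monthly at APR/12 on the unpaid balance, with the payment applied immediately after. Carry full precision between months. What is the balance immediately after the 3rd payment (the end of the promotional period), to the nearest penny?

Promo months 1–3 at r₀ = 4.3%/12 = 0.00358333; months 4+ at r₁ = 29.1%/12 = 0.02425.
After month 3: iterate B ← B·(1+r₀) − £1,619.00 for 3 months → £11,571.10.

£11,571.10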